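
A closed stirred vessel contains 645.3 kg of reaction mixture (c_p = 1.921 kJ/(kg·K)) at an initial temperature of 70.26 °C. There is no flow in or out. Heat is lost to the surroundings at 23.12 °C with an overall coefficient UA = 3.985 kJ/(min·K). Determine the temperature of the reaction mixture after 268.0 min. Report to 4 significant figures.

Unsteady energy balance on the tank contents: M c_p dT/dt = −UA(T − T_amb).
dT/dt = (T_ss − T)/τ with T_ss = T_amb = 23.1200 °C, τ = M c_p/UA = 645.3·1.921/3.985 = 311.072 min.
T approaches T_ss exponentially: T(t) = T_ss + (T₀ − T_ss) e^(−t/τ).
T(268.0) = 23.1200 + (47.1400)·0.422512 = 43.0372 °C.

43.04 °C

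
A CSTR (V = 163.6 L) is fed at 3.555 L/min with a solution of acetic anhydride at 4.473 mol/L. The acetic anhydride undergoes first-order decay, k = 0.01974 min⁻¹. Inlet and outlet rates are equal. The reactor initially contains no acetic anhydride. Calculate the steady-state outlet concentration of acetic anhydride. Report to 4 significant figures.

2.344 mol/L

Accumulation = in − out − consumed: V dC/dt = Q C_in − Q C − k V C.
At steady state: 0 = Q C_in − (Q + kV) C_ss, so C_ss = Q C_in/(Q + kV).
C_ss = 3.555·4.473/(3.555 + 0.01974·163.6) = 15.9015/6.78446 = 2.34381 mol/L.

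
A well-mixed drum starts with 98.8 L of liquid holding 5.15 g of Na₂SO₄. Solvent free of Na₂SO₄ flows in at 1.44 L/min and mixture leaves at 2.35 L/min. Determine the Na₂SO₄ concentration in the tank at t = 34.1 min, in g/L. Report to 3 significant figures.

Let m(t) be the amount of Na₂SO₄. Volume: V(t) = V₀ + (Q_in − Q_out) t = 98.8 − 0.91000 t; V(34.1) = 67.769 L.
Solute balance: dm/dt = 0 − Q_out C = −Q_out m/V(t).
Separate: dm/m = −Q_out dt/V(t) ⇒ ln(m/m₀) = −(Q_out/(Q_in−Q_out)) ln(V/V₀).
m = m₀ (V₀/V)^(Q_out/(Q_in−Q_out)) = 5.15 × (98.8/67.769)^(-2.5824) = 1.9454 g.
C = m/V = 1.9454/67.769 = 0.028706 g/L.

0.0287 g/L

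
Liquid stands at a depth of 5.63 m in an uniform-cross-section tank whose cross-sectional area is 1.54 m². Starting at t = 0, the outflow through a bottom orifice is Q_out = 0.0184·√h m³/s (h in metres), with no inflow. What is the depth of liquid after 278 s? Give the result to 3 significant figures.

0.507 m

With no inflow, A dh/dt = −0.0184 √h.
This is separable: 2 d(√h)/dt = −0.0184/A, so √h = √h₀ − (0.0184/(2A)) t.
√h = √5.63 − 0.0184·278/(2·1.54) = 2.3728 − 1.6608 = 0.71198.
h = 0.71198² = 0.50692 m.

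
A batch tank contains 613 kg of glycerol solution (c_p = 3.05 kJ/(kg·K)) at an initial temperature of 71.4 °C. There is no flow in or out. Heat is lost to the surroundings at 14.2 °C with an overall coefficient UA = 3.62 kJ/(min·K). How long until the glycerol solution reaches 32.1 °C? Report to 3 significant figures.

600 min

Lumped-capacitance energy balance: M c_p dT/dt = UA(T_amb − T).
τ = M c_p/UA = 516.48 min; T_ss = T_amb = 14.200 °C.
T(t) = T_ss + (T₀ − T_ss)e^(−t/τ); set T = 32.1:
t = −τ ln[(T − T_ss)/(T₀ − T_ss)] = −516.48 · ln(0.31294) = 600.02 min.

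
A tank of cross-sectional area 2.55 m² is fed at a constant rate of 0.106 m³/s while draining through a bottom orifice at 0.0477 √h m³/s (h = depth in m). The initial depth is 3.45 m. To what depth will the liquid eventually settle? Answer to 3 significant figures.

Unsteady balance on liquid volume: A dh/dt = Q_in − 0.0477 √h. At steady state dh/dt = 0:
Q_in = 0.0477 √h_ss ⇒ √h_ss = 0.106/0.0477 = 2.2222.
h_ss = 2.2222² = 4.9383 m. (Since h₀ = 3.45 m < h_ss, the level will rise toward this value.)

4.94 m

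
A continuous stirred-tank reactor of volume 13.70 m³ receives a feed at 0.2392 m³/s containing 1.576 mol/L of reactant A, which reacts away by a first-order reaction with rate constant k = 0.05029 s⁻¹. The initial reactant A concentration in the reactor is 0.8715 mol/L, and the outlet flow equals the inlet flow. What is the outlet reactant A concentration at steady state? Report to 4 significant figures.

Species balance: V dC/dt = Q C_in − Q C − k V C.
At steady state: 0 = Q C_in − (Q + kV) C_ss, so C_ss = Q C_in/(Q + kV).
C_ss = 0.2392·1.576/(0.2392 + 0.05029·13.70) = 0.376979/0.928173 = 0.406152 mol/L.

0.4062 mol/L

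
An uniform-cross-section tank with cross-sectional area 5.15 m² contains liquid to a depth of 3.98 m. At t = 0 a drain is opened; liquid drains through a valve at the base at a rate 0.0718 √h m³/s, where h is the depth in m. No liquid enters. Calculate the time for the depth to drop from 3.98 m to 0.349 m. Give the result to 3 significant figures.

201 s

A dh/dt = −Q_out = −0.0718 √h.
This is separable: 2 d(√h)/dt = −0.0718/A, so √h = √h₀ − (0.0718/(2A)) t.
t = 2A(√h₀ − √h)/0.0718 = 2·5.15·(√3.98 − √0.349)/0.0718
  = 10.300 × (1.9950 − 0.59076) / 0.0718 = 201.44 s.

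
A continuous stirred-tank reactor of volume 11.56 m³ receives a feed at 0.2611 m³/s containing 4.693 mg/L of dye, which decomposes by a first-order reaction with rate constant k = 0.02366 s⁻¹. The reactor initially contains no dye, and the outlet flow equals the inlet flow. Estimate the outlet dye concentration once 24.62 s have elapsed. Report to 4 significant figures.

1.558 mg/L

Species balance: V dC/dt = Q C_in − Q C − k V C.
This is linear with rate a = Q/V + k = 0.0462465 s⁻¹.
C_ss = Q C_in/(Q + kV) = 2.29203 mg/L; C(t) = C_ss + (C₀ − C_ss) e^(−a t).
C(24.62) = 2.29203 + (-2.29203)·e^(−0.0462465·24.62) = 2.29203 + (-2.29203)·0.320271 = 1.55796 mg/L.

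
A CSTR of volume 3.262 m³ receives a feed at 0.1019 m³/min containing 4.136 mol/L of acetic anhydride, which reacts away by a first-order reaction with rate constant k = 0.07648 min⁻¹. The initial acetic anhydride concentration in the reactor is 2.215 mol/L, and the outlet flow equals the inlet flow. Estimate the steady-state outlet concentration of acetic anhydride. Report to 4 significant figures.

1.199 mol/L

Accumulation = in − out − consumed: V dC/dt = Q C_in − Q C − k V C.
At steady state: 0 = Q C_in − (Q + kV) C_ss, so C_ss = Q C_in/(Q + kV).
C_ss = 0.1019·4.136/(0.1019 + 0.07648·3.262) = 0.421458/0.351378 = 1.19945 mol/L.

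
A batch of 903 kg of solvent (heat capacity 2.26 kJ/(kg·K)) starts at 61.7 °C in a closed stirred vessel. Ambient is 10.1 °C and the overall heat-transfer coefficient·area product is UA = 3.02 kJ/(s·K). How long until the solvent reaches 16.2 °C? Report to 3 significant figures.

1440 s

Energy balance: M c_p dT/dt = −UA(T − T_amb).
τ = M c_p/UA = 675.75 s; T_ss = T_amb = 10.100 °C.
T(t) = T_ss + (T₀ − T_ss)e^(−t/τ); set T = 16.2:
t = −τ ln[(T − T_ss)/(T₀ − T_ss)] = −675.75 · ln(0.11822) = 1442.9 s.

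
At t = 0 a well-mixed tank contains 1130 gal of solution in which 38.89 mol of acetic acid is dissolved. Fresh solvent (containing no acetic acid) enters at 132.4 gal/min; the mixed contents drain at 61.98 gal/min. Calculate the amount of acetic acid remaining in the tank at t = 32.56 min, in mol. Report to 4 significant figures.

Let m(t) be the amount of acetic acid. Volume: V(t) = V₀ + (Q_in − Q_out) t = 1130 + 70.4200 t; V(32.56) = 3422.88 gal.
Solute balance: dm/dt = 0 − Q_out C = −Q_out m/V(t).
dm/m = −Q_out dt/(V₀ + 70.4200 t); integrating gives ln(m/m₀) = −(Q_out/(Q_in−Q_out)) ln(V/V₀).
m = m₀ (V₀/V)^(Q_out/(Q_in−Q_out)) = 38.89 × (1130/3422.88)^(0.880148) = 14.6626 mol.

14.66 mol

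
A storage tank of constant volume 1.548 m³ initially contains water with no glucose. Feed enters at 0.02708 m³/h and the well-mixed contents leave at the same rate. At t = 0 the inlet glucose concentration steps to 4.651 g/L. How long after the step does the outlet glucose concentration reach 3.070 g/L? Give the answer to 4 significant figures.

61.68 h

Accumulation = in − out for the solute gives V dC/dt = Q(C_in − C), so τ = V/Q = 57.1640 h.
C(t) = C_in + (C₀ − C_in) e^(−t/τ). Set C = 3.070 and solve for t:
e^(−t/τ) = (C − C_in)/(C₀ − C_in) = (3.070 − 4.651)/(0 − 4.651) = 0.339927
t = −τ ln(…) = 57.1640 × 1.07902 = 61.6813 h.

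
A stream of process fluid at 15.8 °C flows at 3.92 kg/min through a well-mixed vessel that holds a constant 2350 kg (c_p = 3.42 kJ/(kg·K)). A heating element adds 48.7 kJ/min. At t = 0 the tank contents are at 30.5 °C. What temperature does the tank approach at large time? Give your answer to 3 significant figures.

M c_p dT/dt = ṁ c_p (T_in − T) + Q̇.
At steady state dT/dt = 0 ⇒ T_ss = T_in + Q̇/(ṁ c_p) = 15.8 + 48.7/(3.92·3.42) = 19.433 °C.

19.4 °C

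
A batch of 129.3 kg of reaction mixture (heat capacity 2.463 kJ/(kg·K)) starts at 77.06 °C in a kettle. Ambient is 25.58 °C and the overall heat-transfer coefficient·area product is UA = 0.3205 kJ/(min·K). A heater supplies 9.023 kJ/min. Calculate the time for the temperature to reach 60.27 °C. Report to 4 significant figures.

1264 min

Lumped-capacitance energy balance: M c_p dT/dt = UA(T_amb − T) + Q̇.
τ = M c_p/UA = 993.653 min; T_ss = T_amb + Q̇/UA = 25.58 + 9.023/0.3205 = 53.7329 °C.
T(t) = T_ss + (T₀ − T_ss)e^(−t/τ); set T = 60.27:
t = −τ ln[(T − T_ss)/(T₀ − T_ss)] = −993.653 · ln(0.280237) = 1264.05 min.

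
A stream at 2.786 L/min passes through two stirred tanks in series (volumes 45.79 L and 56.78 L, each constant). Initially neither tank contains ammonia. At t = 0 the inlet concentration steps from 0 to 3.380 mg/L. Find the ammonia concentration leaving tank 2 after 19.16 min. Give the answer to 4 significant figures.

0.9488 mg/L

Species balance on tank i: dCᵢ/dt = (Cᵢ₋₁ − Cᵢ)/τᵢ with τᵢ = Vᵢ/Q.
τ₁ = 45.79/2.786 = 16.4358 min; τ₂ = 56.78/2.786 = 20.3805 min.
Solving the cascade with C₁(0)=C₂(0)=0 gives C₂(t) = C_in[1 − (τ₁ e^(−t/τ₁) − τ₂ e^(−t/τ₂))/(τ₁ − τ₂)].
At t = 19.16: e^(−t/τ₁) = 0.311688, e^(−t/τ₂) = 0.390583.
C₂ = 3.380·[1 − (16.4358·0.311688 − 20.3805·0.390583)/(-3.94472)] = 3.380·0.280703 = 0.948775 mg/L.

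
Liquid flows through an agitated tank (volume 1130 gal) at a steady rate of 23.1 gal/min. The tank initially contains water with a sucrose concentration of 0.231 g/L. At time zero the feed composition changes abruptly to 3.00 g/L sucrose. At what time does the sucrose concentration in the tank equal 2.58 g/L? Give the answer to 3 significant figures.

92.3 min

Accumulation = in − out for the solute gives V dC/dt = Q(C_in − C), so τ = V/Q = 48.918 min.
C(t) = C_in + (C₀ − C_in) e^(−t/τ). Set C = 2.58 and solve for t:
e^(−t/τ) = (C − C_in)/(C₀ − C_in) = (2.58 − 3.00)/(0.231 − 3.00) = 0.15168
t = −τ ln(…) = 48.918 × 1.8860 = 92.258 min.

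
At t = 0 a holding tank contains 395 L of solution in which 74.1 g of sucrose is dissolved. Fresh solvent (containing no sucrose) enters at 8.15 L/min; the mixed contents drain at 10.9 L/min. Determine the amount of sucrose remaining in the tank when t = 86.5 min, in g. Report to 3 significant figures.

Let m(t) be the amount of sucrose. Volume: V(t) = V₀ + (Q_in − Q_out) t = 395 − 2.7500 t; V(86.5) = 157.12 L.
Solute balance: dm/dt = 0 − Q_out C = −Q_out m/V(t).
Separate: dm/m = −Q_out dt/V(t) ⇒ ln(m/m₀) = −(Q_out/(Q_in−Q_out)) ln(V/V₀).
m = m₀ (V₀/V)^(Q_out/(Q_in−Q_out)) = 74.1 × (395/157.12)^(-3.9636) = 1.9185 g.

1.92 g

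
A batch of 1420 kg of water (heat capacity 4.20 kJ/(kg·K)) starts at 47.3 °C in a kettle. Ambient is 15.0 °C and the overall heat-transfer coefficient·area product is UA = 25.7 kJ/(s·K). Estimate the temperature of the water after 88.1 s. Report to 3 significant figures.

37.1 °C

Lumped-capacitance energy balance: M c_p dT/dt = UA(T_amb − T).
dT/dt = (T_ss − T)/τ with T_ss = T_amb = 15.000 °C, τ = M c_p/UA = 1420·4.20/25.7 = 232.06 s.
This is linear first-order; T(t) = T_ss + (T₀ − T_ss) e^(−t/τ).
T(88.1) = 15.000 + (32.300)·0.68411 = 37.097 °C.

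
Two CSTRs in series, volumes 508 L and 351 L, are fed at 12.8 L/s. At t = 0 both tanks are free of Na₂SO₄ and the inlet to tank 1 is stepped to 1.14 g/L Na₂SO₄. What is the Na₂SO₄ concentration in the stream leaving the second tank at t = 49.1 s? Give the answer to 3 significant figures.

0.495 g/L

Each tank obeys Vᵢ dCᵢ/dt = Q(Cᵢ₋₁ − Cᵢ), so τᵢ = Vᵢ/Q.
τ₁ = 508/12.8 = 39.688 s; τ₂ = 351/12.8 = 27.422 s.
Solving the cascade with C₁(0)=C₂(0)=0 gives C₂(t) = C_in[1 − (τ₁ e^(−t/τ₁) − τ₂ e^(−t/τ₂))/(τ₁ − τ₂)].
At t = 49.1: e^(−t/τ₁) = 0.29021, e^(−t/τ₂) = 0.16687.
C₂ = 1.14·[1 − (39.688·0.29021 − 27.422·0.16687)/(12.266)] = 1.14·0.43406 = 0.49482 g/L.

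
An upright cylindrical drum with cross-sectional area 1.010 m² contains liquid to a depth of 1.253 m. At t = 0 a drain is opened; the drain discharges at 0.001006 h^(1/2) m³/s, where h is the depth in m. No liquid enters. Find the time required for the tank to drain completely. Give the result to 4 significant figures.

A dh/dt = −Q_out = −0.001006 √h.
This is separable: 2 d(√h)/dt = −0.001006/A, so √h = √h₀ − (0.001006/(2A)) t.
Set h = 0: 2√h₀ = (0.001006/A) t_empty ⇒ t_empty = 2A√h₀/0.001006.
t_empty = 2·1.010·√1.253/0.001006 = 2.02000·1.11937/0.001006 = 2247.65 s.

2248 s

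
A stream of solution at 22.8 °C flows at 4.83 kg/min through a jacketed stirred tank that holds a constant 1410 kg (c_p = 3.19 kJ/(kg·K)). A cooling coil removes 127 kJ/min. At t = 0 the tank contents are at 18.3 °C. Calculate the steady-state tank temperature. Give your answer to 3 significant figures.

14.6 °C

First-law balance (no shaft work): M c_p dT/dt = ṁ c_p (T_in − T) − 127.
At steady state dT/dt = 0 ⇒ T_ss = T_in − Q̇/(ṁ c_p) = 22.8 − 127/(4.83·3.19) = 14.557 °C.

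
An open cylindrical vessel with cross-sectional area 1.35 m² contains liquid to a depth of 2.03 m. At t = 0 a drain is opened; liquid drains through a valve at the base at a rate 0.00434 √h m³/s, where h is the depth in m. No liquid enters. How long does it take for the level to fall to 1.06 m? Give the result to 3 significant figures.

246 s

With no inflow, A dh/dt = −0.00434 √h.
Separate and integrate: 2(√h − √h₀) = −(0.00434/A) t.
t = 2A(√h₀ − √h)/0.00434 = 2·1.35·(√2.03 − √1.06)/0.00434
  = 2.7000 × (1.4248 − 1.0296) / 0.00434 = 245.87 s.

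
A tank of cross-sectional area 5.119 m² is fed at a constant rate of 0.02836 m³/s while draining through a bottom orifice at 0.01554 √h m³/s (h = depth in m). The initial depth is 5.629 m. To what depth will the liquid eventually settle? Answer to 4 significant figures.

3.331 m

Level balance: A dh/dt = 0.02836 − 0.01554 √h. Setting dh/dt = 0:
Q_in = 0.01554 √h_ss ⇒ √h_ss = 0.02836/0.01554 = 1.82497.
h_ss = 1.82497² = 3.33051 m. (Since h₀ = 5.629 m > h_ss, the level will fall toward this value.)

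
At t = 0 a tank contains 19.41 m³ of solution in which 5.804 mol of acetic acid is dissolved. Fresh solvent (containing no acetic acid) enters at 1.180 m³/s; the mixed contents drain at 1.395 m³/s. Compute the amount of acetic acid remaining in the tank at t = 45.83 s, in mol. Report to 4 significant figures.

0.05849 mol

Total volume: dV/dt = Q_in − Q_out = -0.215000 m³/s, so V(t) = 19.41 − 0.215000 t and V(45.83) = 9.55655 m³.
No acetic acid enters, so dm/dt = −Q_out · (m/V).
dm/m = −Q_out dt/(V₀ − 0.215000 t); integrating gives ln(m/m₀) = −(Q_out/(Q_in−Q_out)) ln(V/V₀).
m = m₀ (V₀/V)^(Q_out/(Q_in−Q_out)) = 5.804 × (19.41/9.55655)^(-6.48837) = 0.0584921 mol.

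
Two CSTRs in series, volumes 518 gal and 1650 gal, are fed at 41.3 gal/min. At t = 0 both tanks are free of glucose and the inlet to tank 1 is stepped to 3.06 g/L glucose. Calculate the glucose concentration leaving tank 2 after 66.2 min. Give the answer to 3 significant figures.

2.22 g/L

Species balance on tank i: dCᵢ/dt = (Cᵢ₋₁ − Cᵢ)/τᵢ with τᵢ = Vᵢ/Q.
τ₁ = 518/41.3 = 12.542 min; τ₂ = 1650/41.3 = 39.952 min.
Solving the cascade with C₁(0)=C₂(0)=0 gives C₂(t) = C_in[1 − (τ₁ e^(−t/τ₁) − τ₂ e^(−t/τ₂))/(τ₁ − τ₂)].
At t = 66.2: e^(−t/τ₁) = 0.0051021, e^(−t/τ₂) = 0.19071.
C₂ = 3.06·[1 − (12.542·0.0051021 − 39.952·0.19071)/(-27.409)] = 3.06·0.72436 = 2.2165 g/L.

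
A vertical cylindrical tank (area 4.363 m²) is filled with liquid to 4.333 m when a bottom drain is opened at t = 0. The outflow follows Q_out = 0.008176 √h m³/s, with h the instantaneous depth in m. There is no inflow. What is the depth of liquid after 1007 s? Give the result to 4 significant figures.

1.295 m

A dh/dt = −Q_out = −0.008176 √h.
Separate and integrate: 2(√h − √h₀) = −(0.008176/A) t.
√h = √4.333 − 0.008176·1007/(2·4.363) = 2.08159 − 0.943529 = 1.13806.
h = 1.13806² = 1.29517 m.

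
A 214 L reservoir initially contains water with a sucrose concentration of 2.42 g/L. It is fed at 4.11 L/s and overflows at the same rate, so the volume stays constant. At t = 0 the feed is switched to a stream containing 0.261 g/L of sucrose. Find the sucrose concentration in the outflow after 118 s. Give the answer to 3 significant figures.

Mass balance on the solute (V constant): V dC/dt = Q(C_in − C).
Time constant τ = V/Q = 214/4.11 = 52.068 s.
Solution: C(t) = C_in + (C₀ − C_in) e^(−t/τ).
C(118) = 0.261 + (2.42 − 0.261)·e^(−118/52.068) = 0.261 + (2.1590)·0.10370 = 0.48489 g/L.

0.485 g/L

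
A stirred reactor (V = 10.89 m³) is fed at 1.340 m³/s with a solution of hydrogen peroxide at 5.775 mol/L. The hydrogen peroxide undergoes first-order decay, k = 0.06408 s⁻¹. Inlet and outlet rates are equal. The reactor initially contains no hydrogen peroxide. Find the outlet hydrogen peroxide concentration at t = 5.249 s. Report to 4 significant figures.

Species balance: V dC/dt = Q C_in − Q C − k V C.
This is linear with rate a = Q/V + k = 0.187129 s⁻¹.
C_ss = Q C_in/(Q + kV) = 3.79742 mol/L; C(t) = C_ss + (C₀ − C_ss) e^(−a t).
C(5.249) = 3.79742 + (-3.79742)·e^(−0.187129·5.249) = 3.79742 + (-3.79742)·0.374472 = 2.37539 mol/L.

2.375 mol/L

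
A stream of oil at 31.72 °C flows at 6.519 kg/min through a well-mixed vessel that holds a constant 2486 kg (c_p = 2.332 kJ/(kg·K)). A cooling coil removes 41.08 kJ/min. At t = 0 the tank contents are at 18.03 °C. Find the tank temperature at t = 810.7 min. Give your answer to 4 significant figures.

M c_p dT/dt = ṁ c_p (T_in − T) − Q̇.
Rearrange: dT/dt = (T_ss − T)/τ with τ = M/ṁ = 381.347 min and T_ss = T_in − Q̇/(ṁ c_p) = 29.0178 °C.
This is linear first-order; T(t) = T_ss + (T₀ − T_ss) e^(−t/τ).
T(810.7) = 29.0178 + (-10.9878)·e^(−810.7/381.347) = 29.0178 + (-10.9878)·0.119327 = 27.7066 °C.

27.71 °C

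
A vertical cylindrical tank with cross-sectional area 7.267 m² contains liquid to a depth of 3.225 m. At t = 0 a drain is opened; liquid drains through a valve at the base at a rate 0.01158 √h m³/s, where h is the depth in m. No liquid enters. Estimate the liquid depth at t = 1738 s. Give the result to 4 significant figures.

0.1690 m

With no inflow, A dh/dt = −0.01158 √h.
This is separable: 2 d(√h)/dt = −0.01158/A, so √h = √h₀ − (0.01158/(2A)) t.
√h = √3.225 − 0.01158·1738/(2·7.267) = 1.79583 − 1.38476 = 0.411073.
h = 0.411073² = 0.168981 m.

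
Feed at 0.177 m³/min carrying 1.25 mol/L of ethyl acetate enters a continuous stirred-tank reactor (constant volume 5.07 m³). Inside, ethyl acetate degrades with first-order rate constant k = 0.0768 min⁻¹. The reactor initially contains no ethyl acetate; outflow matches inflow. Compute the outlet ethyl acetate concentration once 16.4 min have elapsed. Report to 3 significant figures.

0.328 mol/L

Accumulation = in − out − consumed: V dC/dt = Q C_in − Q C − k V C.
dC/dt = (Q/V) C_in − (Q/V + k) C; effective rate a = Q/V + k = 0.034911 + 0.0768 = 0.11171 min⁻¹.
C_ss = Q C_in/(Q + kV) = 0.39064 mol/L; C(t) = C_ss + (C₀ − C_ss) e^(−a t).
C(16.4) = 0.39064 + (-0.39064)·e^(−0.11171·16.4) = 0.39064 + (-0.39064)·0.16008 = 0.32811 mol/L.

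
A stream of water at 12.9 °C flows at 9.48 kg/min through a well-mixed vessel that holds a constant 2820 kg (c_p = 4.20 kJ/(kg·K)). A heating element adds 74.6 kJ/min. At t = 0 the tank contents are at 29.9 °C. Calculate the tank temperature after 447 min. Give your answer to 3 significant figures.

Unsteady energy balance on the tank contents: M c_p dT/dt = ṁ c_p (T_in − T) + 74.6.
τ = M/ṁ = 297.47 min; T_ss = T_in + Q̇/(ṁ c_p) = 12.9 + 74.6/(9.48·4.20) = 14.774 °C.
T approaches T_ss exponentially: T(t) = T_ss + (T₀ − T_ss) e^(−t/τ).
T(447) = 14.774 + (15.126)·e^(−447/297.47) = 14.774 + (15.126)·0.22253 = 18.140 °C.

18.1 °C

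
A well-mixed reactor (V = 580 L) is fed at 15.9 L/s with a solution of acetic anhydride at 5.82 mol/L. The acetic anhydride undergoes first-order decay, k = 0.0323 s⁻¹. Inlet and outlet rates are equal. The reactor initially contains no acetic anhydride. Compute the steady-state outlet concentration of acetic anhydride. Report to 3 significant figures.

Species balance: V dC/dt = Q C_in − Q C − k V C.
At steady state: 0 = Q C_in − (Q + kV) C_ss, so C_ss = Q C_in/(Q + kV).
C_ss = 15.9·5.82/(15.9 + 0.0323·580) = 92.538/34.634 = 2.6719 mol/L.

2.67 mol/L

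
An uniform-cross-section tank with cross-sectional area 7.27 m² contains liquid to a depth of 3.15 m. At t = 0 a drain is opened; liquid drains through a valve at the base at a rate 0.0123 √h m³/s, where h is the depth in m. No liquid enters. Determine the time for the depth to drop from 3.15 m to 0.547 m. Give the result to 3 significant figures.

A dh/dt = −Q_out = −0.0123 √h.
This is separable: 2 d(√h)/dt = −0.0123/A, so √h = √h₀ − (0.0123/(2A)) t.
t = 2A(√h₀ − √h)/0.0123 = 2·7.27·(√3.15 − √0.547)/0.0123
  = 14.540 × (1.7748 − 0.73959) / 0.0123 = 1223.8 s.

1220 s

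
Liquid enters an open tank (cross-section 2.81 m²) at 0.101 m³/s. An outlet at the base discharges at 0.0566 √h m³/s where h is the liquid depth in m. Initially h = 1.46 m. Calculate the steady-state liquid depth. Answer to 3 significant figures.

3.18 m

Accumulation of liquid (constant cross-section A): A dh/dt = Q_in − 0.0566 √h. At steady state dh/dt = 0:
Q_in = 0.0566 √h_ss ⇒ √h_ss = 0.101/0.0566 = 1.7845.
h_ss = 1.7845² = 3.1843 m. (Since h₀ = 1.46 m < h_ss, the level will rise toward this value.)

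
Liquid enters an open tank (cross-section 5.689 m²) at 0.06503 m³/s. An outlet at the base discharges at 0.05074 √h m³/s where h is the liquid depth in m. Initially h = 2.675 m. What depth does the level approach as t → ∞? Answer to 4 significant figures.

1.643 m

Level balance: A dh/dt = 0.06503 − 0.05074 √h. Setting dh/dt = 0:
Q_in = 0.05074 √h_ss ⇒ √h_ss = 0.06503/0.05074 = 1.28163.
h_ss = 1.28163² = 1.64258 m. (Since h₀ = 2.675 m > h_ss, the level will fall toward this value.)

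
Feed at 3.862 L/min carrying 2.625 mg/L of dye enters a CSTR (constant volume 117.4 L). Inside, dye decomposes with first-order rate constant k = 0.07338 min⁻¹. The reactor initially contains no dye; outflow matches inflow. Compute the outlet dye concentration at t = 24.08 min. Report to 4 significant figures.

V dC/dt = Q(C_in − C) − k V C.
dC/dt = (Q/V) C_in − (Q/V + k) C; effective rate a = Q/V + k = 0.0328961 + 0.07338 = 0.106276 min⁻¹.
C_ss = Q C_in/(Q + kV) = 0.812527 mg/L; C(t) = C_ss + (C₀ − C_ss) e^(−a t).
C(24.08) = 0.812527 + (-0.812527)·e^(−0.106276·24.08) = 0.812527 + (-0.812527)·0.0773722 = 0.749660 mg/L.

0.7497 mg/L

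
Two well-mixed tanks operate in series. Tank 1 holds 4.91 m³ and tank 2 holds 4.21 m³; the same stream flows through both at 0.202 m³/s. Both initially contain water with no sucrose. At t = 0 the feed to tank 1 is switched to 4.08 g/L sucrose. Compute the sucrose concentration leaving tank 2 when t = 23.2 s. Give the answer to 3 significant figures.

Species balance on tank i: dCᵢ/dt = (Cᵢ₋₁ − Cᵢ)/τᵢ with τᵢ = Vᵢ/Q.
τ₁ = 4.91/0.202 = 24.307 s; τ₂ = 4.21/0.202 = 20.842 s.
Tank 1: C₁ = C_in(1 − e^(−t/τ₁)). Tank 2 (τ₁ ≠ τ₂): C₂ = C_in[1 − (τ₁ e^(−t/τ₁) − τ₂ e^(−t/τ₂))/(τ₁ − τ₂)].
At t = 23.2: e^(−t/τ₁) = 0.38502, e^(−t/τ₂) = 0.32852.
C₂ = 4.08·[1 − (24.307·0.38502 − 20.842·0.32852)/(3.4653)] = 4.08·0.27517 = 1.1227 g/L.

1.12 g/L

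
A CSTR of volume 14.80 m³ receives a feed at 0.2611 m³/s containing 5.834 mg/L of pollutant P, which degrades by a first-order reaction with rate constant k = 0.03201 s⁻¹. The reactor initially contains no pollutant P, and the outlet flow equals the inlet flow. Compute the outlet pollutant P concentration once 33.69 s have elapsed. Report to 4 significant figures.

V dC/dt = Q(C_in − C) − k V C.
dC/dt = (Q/V) C_in − (Q/V + k) C; effective rate a = Q/V + k = 0.0176419 + 0.03201 = 0.0496519 s⁻¹.
C_ss = Q C_in/(Q + kV) = 2.07289 mg/L; C(t) = C_ss + (C₀ − C_ss) e^(−a t).
C(33.69) = 2.07289 + (-2.07289)·e^(−0.0496519·33.69) = 2.07289 + (-2.07289)·0.187726 = 1.68375 mg/L.

1.684 mg/L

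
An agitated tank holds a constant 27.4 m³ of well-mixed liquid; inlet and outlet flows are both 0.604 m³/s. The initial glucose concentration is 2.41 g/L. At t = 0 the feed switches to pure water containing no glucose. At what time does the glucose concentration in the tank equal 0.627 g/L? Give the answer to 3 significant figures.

Species balance: V dC/dt = Q(C_in − C) ⇒ τ = V/Q = 45.364 s.
C(t) = C_in + (C₀ − C_in) e^(−t/τ). Set C = 0.627 and solve for t:
e^(−t/τ) = (C − C_in)/(C₀ − C_in) = (0.627 − 0)/(2.41 − 0) = 0.26017
t = −τ ln(…) = 45.364 × 1.3464 = 61.080 s.

61.1 s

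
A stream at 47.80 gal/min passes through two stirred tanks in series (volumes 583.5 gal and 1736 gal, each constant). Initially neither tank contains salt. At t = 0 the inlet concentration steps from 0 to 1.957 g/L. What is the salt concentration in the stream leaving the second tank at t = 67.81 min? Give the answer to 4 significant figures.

Species balance on tank i: dCᵢ/dt = (Cᵢ₋₁ − Cᵢ)/τᵢ with τᵢ = Vᵢ/Q.
τ₁ = 583.5/47.80 = 12.2071 min; τ₂ = 1736/47.80 = 36.3180 min.
Tank 1: C₁ = C_in(1 − e^(−t/τ₁)). Tank 2 (τ₁ ≠ τ₂): C₂ = C_in[1 − (τ₁ e^(−t/τ₁) − τ₂ e^(−t/τ₂))/(τ₁ − τ₂)].
At t = 67.81: e^(−t/τ₁) = 0.00386823, e^(−t/τ₂) = 0.154568.
C₂ = 1.957·[1 − (12.2071·0.00386823 − 36.3180·0.154568)/(-24.1109)] = 1.957·0.769134 = 1.50519 g/L.

1.505 g/L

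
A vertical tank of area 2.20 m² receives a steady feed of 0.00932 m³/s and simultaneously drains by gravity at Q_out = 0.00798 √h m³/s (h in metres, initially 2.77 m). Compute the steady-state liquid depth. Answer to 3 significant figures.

1.36 m

A dh/dt = Q_in − 0.00798 √h. Steady state requires inflow = outflow:
Q_in = 0.00798 √h_ss ⇒ √h_ss = 0.00932/0.00798 = 1.1679.
h_ss = 1.1679² = 1.3640 m. (Since h₀ = 2.77 m > h_ss, the level will fall toward this value.)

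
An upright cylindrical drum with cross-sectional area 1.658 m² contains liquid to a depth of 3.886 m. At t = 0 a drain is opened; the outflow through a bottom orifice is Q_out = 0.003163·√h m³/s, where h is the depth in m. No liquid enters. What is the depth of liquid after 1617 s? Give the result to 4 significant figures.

Volume balance on the tank: A dh/dt = −0.003163 √h.
Separate and integrate: 2(√h − √h₀) = −(0.003163/A) t.
√h = √3.886 − 0.003163·1617/(2·1.658) = 1.97129 − 1.54239 = 0.428902.
h = 0.428902² = 0.183957 m.

0.1840 m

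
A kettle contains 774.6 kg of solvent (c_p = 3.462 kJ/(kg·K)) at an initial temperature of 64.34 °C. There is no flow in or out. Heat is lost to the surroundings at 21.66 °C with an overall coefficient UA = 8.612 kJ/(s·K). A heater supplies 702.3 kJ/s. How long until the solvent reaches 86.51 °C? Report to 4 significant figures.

263.1 s

Energy balance: M c_p dT/dt = −UA(T − T_amb) + Q̇.
τ = M c_p/UA = 311.387 s; T_ss = T_amb + Q̇/UA = 21.66 + 702.3/8.612 = 103.209 °C.
T(t) = T_ss + (T₀ − T_ss)e^(−t/τ); set T = 86.51:
t = −τ ln[(T − T_ss)/(T₀ − T_ss)] = −311.387 · ln(0.429623) = 263.075 s.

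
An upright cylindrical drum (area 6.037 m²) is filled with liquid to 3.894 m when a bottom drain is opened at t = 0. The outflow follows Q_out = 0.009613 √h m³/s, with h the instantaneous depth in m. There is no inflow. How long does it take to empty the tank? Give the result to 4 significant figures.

2479 s

A dh/dt = −Q_out = −0.009613 √h.
Separate and integrate: 2(√h − √h₀) = −(0.009613/A) t.
Tank is empty when √h = 0: t_empty = 2A√h₀/0.009613.
t_empty = 2·6.037·√3.894/0.009613 = 12.0740·1.97332/0.009613 = 2478.51 s.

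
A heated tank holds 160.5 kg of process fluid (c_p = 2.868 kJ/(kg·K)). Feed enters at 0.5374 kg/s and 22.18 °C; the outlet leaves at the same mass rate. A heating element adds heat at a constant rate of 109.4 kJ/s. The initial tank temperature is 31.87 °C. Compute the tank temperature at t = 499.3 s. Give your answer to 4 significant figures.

81.64 °C

M c_p dT/dt = ṁ c_p (T_in − T) + Q̇.
τ = M/ṁ = 298.660 s; T_ss = T_in + Q̇/(ṁ c_p) = 22.18 + 109.4/(0.5374·2.868) = 93.1607 °C.
Solution: T(t) = T_ss + (T₀ − T_ss) e^(−t/τ).
T(499.3) = 93.1607 + (-61.2907)·e^(−499.3/298.660) = 93.1607 + (-61.2907)·0.187909 = 81.6437 °C.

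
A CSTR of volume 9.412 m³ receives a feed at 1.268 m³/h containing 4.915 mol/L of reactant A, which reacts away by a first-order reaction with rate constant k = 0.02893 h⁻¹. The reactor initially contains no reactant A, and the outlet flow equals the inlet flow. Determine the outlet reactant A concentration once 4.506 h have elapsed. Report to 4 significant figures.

V dC/dt = Q(C_in − C) − k V C.
dC/dt = (Q/V) C_in − (Q/V + k) C; effective rate a = Q/V + k = 0.134722 + 0.02893 = 0.163652 h⁻¹.
C_ss = Q C_in/(Q + kV) = 4.04614 mol/L; C(t) = C_ss + (C₀ − C_ss) e^(−a t).
C(4.506) = 4.04614 + (-4.04614)·e^(−0.163652·4.506) = 4.04614 + (-4.04614)·0.478349 = 2.11067 mol/L.

2.111 mol/L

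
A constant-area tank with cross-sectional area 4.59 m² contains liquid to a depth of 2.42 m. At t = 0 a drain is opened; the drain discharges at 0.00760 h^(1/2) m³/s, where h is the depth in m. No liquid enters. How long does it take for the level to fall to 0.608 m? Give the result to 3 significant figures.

A dh/dt = −Q_out = −0.00760 √h.
This is separable: 2 d(√h)/dt = −0.00760/A, so √h = √h₀ − (0.00760/(2A)) t.
t = 2A(√h₀ − √h)/0.00760 = 2·4.59·(√2.42 − √0.608)/0.00760
  = 9.1800 × (1.5556 − 0.77974) / 0.00760 = 937.20 s.

937 s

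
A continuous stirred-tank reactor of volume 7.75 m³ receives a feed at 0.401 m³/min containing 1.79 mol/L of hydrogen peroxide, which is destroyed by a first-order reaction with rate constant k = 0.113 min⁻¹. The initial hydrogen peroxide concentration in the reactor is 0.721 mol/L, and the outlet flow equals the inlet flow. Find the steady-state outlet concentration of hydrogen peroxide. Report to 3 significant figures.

Accumulation = in − out − consumed: V dC/dt = Q C_in − Q C − k V C.
At steady state: 0 = Q C_in − (Q + kV) C_ss, so C_ss = Q C_in/(Q + kV).
C_ss = 0.401·1.79/(0.401 + 0.113·7.75) = 0.71779/1.2768 = 0.56220 mol/L.

0.562 mol/L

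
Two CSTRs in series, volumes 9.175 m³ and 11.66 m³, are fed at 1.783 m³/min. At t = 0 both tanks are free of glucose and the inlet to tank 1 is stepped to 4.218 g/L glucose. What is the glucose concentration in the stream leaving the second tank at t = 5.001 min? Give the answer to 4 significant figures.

Time constants: τᵢ = Vᵢ/Q for each well-mixed tank.
τ₁ = 9.175/1.783 = 5.14582 min; τ₂ = 11.66/1.783 = 6.53954 min.
Tank 1: C₁ = C_in(1 − e^(−t/τ₁)). Tank 2 (τ₁ ≠ τ₂): C₂ = C_in[1 − (τ₁ e^(−t/τ₁) − τ₂ e^(−t/τ₂))/(τ₁ − τ₂)].
At t = 5.001: e^(−t/τ₁) = 0.378380, e^(−t/τ₂) = 0.465458.
C₂ = 4.218·[1 − (5.14582·0.378380 − 6.53954·0.465458)/(-1.39372)] = 4.218·0.213035 = 0.898581 g/L.

0.8986 g/L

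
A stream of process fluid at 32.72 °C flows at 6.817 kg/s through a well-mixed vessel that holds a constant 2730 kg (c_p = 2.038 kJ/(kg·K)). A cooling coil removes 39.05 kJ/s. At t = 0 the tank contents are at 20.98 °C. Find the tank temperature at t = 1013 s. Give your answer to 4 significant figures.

29.20 °C

M c_p dT/dt = ṁ c_p (T_in − T) − Q̇.
Rearrange: dT/dt = (T_ss − T)/τ with τ = M/ṁ = 400.469 s and T_ss = T_in − Q̇/(ṁ c_p) = 29.9092 °C.
T approaches T_ss exponentially: T(t) = T_ss + (T₀ − T_ss) e^(−t/τ).
T(1013) = 29.9092 + (-8.92924)·e^(−1013/400.469) = 29.9092 + (-8.92924)·0.0796963 = 29.1976 °C.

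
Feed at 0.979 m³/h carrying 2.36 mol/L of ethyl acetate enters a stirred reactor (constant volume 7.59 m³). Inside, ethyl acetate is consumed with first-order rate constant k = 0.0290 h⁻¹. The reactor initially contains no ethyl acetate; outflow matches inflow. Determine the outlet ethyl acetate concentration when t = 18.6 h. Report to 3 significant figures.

1.82 mol/L

Accumulation = in − out − consumed: V dC/dt = Q C_in − Q C − k V C.
dC/dt = (Q/V) C_in − (Q/V + k) C; effective rate a = Q/V + k = 0.12899 + 0.0290 = 0.15799 h⁻¹.
C_ss = Q C_in/(Q + kV) = 1.9268 mol/L; C(t) = C_ss + (C₀ − C_ss) e^(−a t).
C(18.6) = 1.9268 + (-1.9268)·e^(−0.15799·18.6) = 1.9268 + (-1.9268)·0.052943 = 1.8248 mol/L.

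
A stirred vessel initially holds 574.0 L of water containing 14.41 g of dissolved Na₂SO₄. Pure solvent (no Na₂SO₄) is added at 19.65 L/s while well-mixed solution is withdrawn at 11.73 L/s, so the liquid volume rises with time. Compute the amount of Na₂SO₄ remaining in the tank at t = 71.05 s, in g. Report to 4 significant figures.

Total volume: dV/dt = Q_in − Q_out = 7.92000 L/s, so V(t) = 574.0 + 7.92000 t and V(71.05) = 1136.72 L.
Solute balance: dm/dt = 0 − Q_out C = −Q_out m/V(t).
dm/m = −Q_out dt/(V₀ + 7.92000 t); integrating gives ln(m/m₀) = −(Q_out/(Q_in−Q_out)) ln(V/V₀).
m = m₀ (V₀/V)^(Q_out/(Q_in−Q_out)) = 14.41 × (574.0/1136.72)^(1.48106) = 5.23810 g.

5.238 g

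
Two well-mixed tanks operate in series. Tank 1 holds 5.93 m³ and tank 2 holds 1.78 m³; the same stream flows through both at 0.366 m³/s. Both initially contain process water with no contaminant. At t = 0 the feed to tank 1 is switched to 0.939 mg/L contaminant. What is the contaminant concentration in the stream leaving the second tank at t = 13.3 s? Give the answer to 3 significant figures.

Each tank obeys Vᵢ dCᵢ/dt = Q(Cᵢ₋₁ − Cᵢ), so τᵢ = Vᵢ/Q.
τ₁ = 5.93/0.366 = 16.202 s; τ₂ = 1.78/0.366 = 4.8634 s.
Solving the cascade with C₁(0)=C₂(0)=0 gives C₂(t) = C_in[1 − (τ₁ e^(−t/τ₁) − τ₂ e^(−t/τ₂))/(τ₁ − τ₂)].
At t = 13.3: e^(−t/τ₁) = 0.44005, e^(−t/τ₂) = 0.064912.
C₂ = 0.939·[1 − (16.202·0.44005 − 4.8634·0.064912)/(11.339)] = 0.939·0.39905 = 0.37471 mg/L.

0.375 mg/L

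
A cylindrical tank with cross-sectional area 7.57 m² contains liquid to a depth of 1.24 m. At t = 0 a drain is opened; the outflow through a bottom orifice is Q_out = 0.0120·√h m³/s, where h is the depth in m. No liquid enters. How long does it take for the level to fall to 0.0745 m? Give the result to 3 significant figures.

1060 s

Unsteady balance on liquid volume: A dh/dt = −0.0120 √h.
∫ h^(−1/2) dh = −(0.0120/A) ∫ dt, giving 2√h = 2√h₀ − (0.0120/A) t.
t = 2A(√h₀ − √h)/0.0120 = 2·7.57·(√1.24 − √0.0745)/0.0120
  = 15.140 × (1.1136 − 0.27295) / 0.0120 = 1060.6 s.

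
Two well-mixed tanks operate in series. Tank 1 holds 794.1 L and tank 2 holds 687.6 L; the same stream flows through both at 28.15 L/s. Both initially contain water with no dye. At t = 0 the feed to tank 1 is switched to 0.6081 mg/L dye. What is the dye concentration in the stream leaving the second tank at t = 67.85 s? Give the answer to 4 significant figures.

0.4430 mg/L

Each tank obeys Vᵢ dCᵢ/dt = Q(Cᵢ₋₁ − Cᵢ), so τᵢ = Vᵢ/Q.
τ₁ = 794.1/28.15 = 28.2096 s; τ₂ = 687.6/28.15 = 24.4263 s.
Tank 1: C₁ = C_in(1 − e^(−t/τ₁)). Tank 2 (τ₁ ≠ τ₂): C₂ = C_in[1 − (τ₁ e^(−t/τ₁) − τ₂ e^(−t/τ₂))/(τ₁ − τ₂)].
At t = 67.85: e^(−t/τ₁) = 0.0902465, e^(−t/τ₂) = 0.0621786.
C₂ = 0.6081·[1 − (28.2096·0.0902465 − 24.4263·0.0621786)/(3.78330)] = 0.6081·0.728537 = 0.443024 mg/L.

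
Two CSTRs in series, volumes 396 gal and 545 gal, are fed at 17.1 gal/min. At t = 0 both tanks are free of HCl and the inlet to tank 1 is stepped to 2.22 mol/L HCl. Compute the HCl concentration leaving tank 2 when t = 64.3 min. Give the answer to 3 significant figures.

Each tank obeys Vᵢ dCᵢ/dt = Q(Cᵢ₋₁ − Cᵢ), so τᵢ = Vᵢ/Q.
τ₁ = 396/17.1 = 23.158 min; τ₂ = 545/17.1 = 31.871 min.
Solving the cascade with C₁(0)=C₂(0)=0 gives C₂(t) = C_in[1 − (τ₁ e^(−t/τ₁) − τ₂ e^(−t/τ₂))/(τ₁ − τ₂)].
At t = 64.3: e^(−t/τ₁) = 0.062250, e^(−t/τ₂) = 0.13299.
C₂ = 2.22·[1 − (23.158·0.062250 − 31.871·0.13299)/(-8.7135)] = 2.22·0.67901 = 1.5074 mol/L.

1.51 mol/L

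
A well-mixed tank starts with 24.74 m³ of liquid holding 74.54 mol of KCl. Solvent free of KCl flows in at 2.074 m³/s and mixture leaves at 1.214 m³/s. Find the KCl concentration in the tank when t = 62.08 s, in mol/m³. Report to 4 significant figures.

0.1882 mol/m³

Total volume: dV/dt = Q_in − Q_out = 0.860000 m³/s, so V(t) = 24.74 + 0.860000 t and V(62.08) = 78.1288 m³.
No KCl enters, so dm/dt = −Q_out · (m/V).
dm/m = −Q_out dt/(V₀ + 0.860000 t); integrating gives ln(m/m₀) = −(Q_out/(Q_in−Q_out)) ln(V/V₀).
m = m₀ (V₀/V)^(Q_out/(Q_in−Q_out)) = 74.54 × (24.74/78.1288)^(1.41163) = 14.7030 mol.
C = m/V = 14.7030/78.1288 = 0.188189 mol/m³.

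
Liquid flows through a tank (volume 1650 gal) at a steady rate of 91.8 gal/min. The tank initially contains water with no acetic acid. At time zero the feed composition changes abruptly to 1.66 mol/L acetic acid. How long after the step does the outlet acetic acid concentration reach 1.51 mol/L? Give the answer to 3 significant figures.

Transient balance on the dissolved component: V dC/dt = Q(C_in − C), so τ = V/Q = 17.974 min.
C(t) = C_in + (C₀ − C_in) e^(−t/τ). Set C = 1.51 and solve for t:
e^(−t/τ) = (C − C_in)/(C₀ − C_in) = (1.51 − 1.66)/(0 − 1.66) = 0.090361
t = −τ ln(…) = 17.974 × 2.4039 = 43.208 min.

43.2 min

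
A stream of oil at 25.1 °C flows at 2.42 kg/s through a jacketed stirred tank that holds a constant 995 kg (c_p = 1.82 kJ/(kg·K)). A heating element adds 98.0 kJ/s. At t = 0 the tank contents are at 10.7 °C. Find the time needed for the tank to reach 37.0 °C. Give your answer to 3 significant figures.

520 s

M c_p dT/dt = ṁ c_p (T_in − T) + Q̇.
τ = M/ṁ = 411.16 s; T_ss = T_in + Q̇/(ṁ c_p) = 47.350 °C.
T(t) = T_ss + (T₀ − T_ss) e^(−t/τ). Set T = 37.0:
e^(−t/τ) = (37.0 − 47.350)/(10.7 − 47.350) = 0.28241
t = −411.16 · ln(0.28241) = 519.86 s.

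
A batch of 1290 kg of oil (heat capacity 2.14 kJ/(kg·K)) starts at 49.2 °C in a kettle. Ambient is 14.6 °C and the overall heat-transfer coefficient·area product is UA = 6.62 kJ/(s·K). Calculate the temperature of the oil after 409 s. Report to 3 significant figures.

Lumped-capacitance energy balance: M c_p dT/dt = UA(T_amb − T).
dT/dt = (T_ss − T)/τ with T_ss = T_amb = 14.600 °C, τ = M c_p/UA = 1290·2.14/6.62 = 417.01 s.
This is linear first-order; T(t) = T_ss + (T₀ − T_ss) e^(−t/τ).
T(409) = 14.600 + (34.600)·0.37501 = 27.575 °C.

27.6 °C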